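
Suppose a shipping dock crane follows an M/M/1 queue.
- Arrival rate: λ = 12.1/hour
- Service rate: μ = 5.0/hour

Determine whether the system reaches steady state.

Stability requires ρ = λ/(cμ) < 1
ρ = 12.1/(1 × 5.0) = 12.1/5.00 = 2.4200
Since 2.4200 ≥ 1, the system is UNSTABLE.
Queue grows without bound. Need μ > λ = 12.1.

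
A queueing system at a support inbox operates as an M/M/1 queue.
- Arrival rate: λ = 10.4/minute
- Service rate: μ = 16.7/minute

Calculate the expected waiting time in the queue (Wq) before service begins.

First, compute utilization: ρ = λ/μ = 10.4/16.7 = 0.6228
For M/M/1: Wq = λ/(μ(μ-λ))
Wq = 10.4/(16.7 × (16.7-10.4))
Wq = 10.4/(16.7 × 6.30)
Wq = 0.09885 minutes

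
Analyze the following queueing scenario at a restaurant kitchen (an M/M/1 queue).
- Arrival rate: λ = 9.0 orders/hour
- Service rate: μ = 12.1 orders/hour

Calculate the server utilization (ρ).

Server utilization: ρ = λ/μ
ρ = 9.0/12.1 = 0.7438
The server is busy 74.38% of the time.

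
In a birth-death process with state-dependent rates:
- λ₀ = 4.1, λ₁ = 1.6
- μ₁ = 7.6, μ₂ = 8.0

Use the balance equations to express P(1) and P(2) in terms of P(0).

Balance equations:
State 0: λ₀P₀ = μ₁P₁ → P₁ = (λ₀/μ₁)P₀ = (4.1/7.6)P₀ = 0.5395P₀
State 1: P₂ = (λ₀λ₁)/(μ₁μ₂)P₀ = (4.1×1.6)/(7.6×8.0)P₀ = 0.1079P₀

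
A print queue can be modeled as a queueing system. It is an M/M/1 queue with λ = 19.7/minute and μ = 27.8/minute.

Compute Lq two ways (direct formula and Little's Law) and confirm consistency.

Method 1 (direct): Lq = λ²/(μ(μ-λ)) = 388.09/(27.8 × 8.10) = 1.7235

Method 2 (Little's Law):
W = 1/(μ-λ) = 1/8.10 = 0.123457
Wq = W - 1/μ = 0.123457 - 0.0359712 = 0.087486
Lq = λWq = 19.7 × 0.087486 = 1.7235 ✔ (matches Method 1)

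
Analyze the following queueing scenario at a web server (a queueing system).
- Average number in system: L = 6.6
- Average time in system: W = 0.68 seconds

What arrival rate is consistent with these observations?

Little's Law: L = λW, so λ = L/W
λ = 6.6/0.68 = 9.7059 requests/second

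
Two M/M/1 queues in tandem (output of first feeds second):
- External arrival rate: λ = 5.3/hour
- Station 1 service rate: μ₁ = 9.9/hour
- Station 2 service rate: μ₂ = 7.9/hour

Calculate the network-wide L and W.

By Jackson's theorem, each station behaves as independent M/M/1.
Station 1: ρ₁ = 5.3/9.9 = 0.5354, L₁ = ρ₁/(1-ρ₁) = λ/(μ₁-λ) = 5.3/4.60 = 1.15217
Station 2: ρ₂ = 5.3/7.9 = 0.6709, L₂ = ρ₂/(1-ρ₂) = λ/(μ₂-λ) = 5.3/2.60 = 2.03846
Total: L = L₁ + L₂ = 1.15217 + 2.03846 = 3.1906
W = L/λ = 3.1906/5.3 = 0.6020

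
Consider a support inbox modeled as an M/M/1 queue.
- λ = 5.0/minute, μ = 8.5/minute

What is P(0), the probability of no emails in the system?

ρ = λ/μ = 5.0/8.5 = 0.5882
P(0) = 1 - ρ = 1 - 0.5882 = 0.4118
The server is idle 41.18% of the time.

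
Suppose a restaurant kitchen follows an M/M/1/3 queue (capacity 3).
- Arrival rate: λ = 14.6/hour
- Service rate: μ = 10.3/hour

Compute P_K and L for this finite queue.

ρ = λ/μ = 14.6/10.3 = 1.4175
P₀ = (1-ρ)/(1-ρ^(K+1)) = (1-1.4175)/(1-1.4175^4) = -0.4175/-3.0373 = 0.1375
P_K = P₀×ρ^K = 0.13746 × 1.4175^3 = 0.13746 × 2.8482 = 0.3915
Blocking probability P_3 = 0.3915 (39.15%)
L = ρ[1 - (K+1)ρ^K + Kρ^(K+1)] / [(1-ρ)(1-ρ^(K+1))]
L = 1.4175 × (1 - 4×2.8482 + 3×4.0373) / ((1 - 1.4175) × (1 - 4.0373)) = 1.9217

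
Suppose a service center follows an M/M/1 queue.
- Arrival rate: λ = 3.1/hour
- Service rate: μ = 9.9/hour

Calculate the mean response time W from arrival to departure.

First, compute utilization: ρ = λ/μ = 3.1/9.9 = 0.3131
For M/M/1: W = 1/(μ-λ)
W = 1/(9.9-3.1) = 1/6.80
W = 0.1471 hours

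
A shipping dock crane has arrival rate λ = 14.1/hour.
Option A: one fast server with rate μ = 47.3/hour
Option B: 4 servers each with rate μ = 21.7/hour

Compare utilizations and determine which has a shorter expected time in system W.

Option A: single server μ = 47.3 (M/M/1)
  ρ_A = 14.1/47.3 = 0.2981
  W_A = 1/(μ-λ) = 1/(47.3-14.1) = 1/33.20 = 0.03012

Option B: 4 servers μ = 21.7 (M/M/4)
  ρ_B = λ/(cμ) = 14.1/(4×21.7) = 0.1624
  Offered load a = λ/μ = cρ = 14.1/21.7 = 0.6498
  P₀ = [ Σₙ₌₀^3 aⁿ/n! + a^4/(4!(1-ρ)) ]⁻¹
  Σ = a^0/0! + a^1/1! + a^2/2! + a^3/3! = 1.0000 + 0.6498 + 0.2111 + 0.04572 = 1.9066
  a^4/(4!(1-ρ)) = 0.17825/(24 × 0.83756) = 0.008868
  P₀ = 1/(1.9066 + 0.008868) = 0.5221
  Lq = P₀·a^4·ρ / (4!(1-ρ)²) = 0.5221 × 0.1783 × 0.1624 / (24 × 0.7015) = 0.0008979
  Wq_B = Lq/λ = 0.00089789/14.1 = 0.000063680
  W_B = Wq_B + 1/μ = 0.000063680 + 0.046083 = 0.04615

Since W_A = 0.03012 < W_B = 0.04615, Option A (single fast server) has the shorter time in system.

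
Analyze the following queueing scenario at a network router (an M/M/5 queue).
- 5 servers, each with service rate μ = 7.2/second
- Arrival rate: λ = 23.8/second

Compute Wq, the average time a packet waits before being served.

Traffic intensity: ρ = λ/(cμ) = 23.8/(5×7.2) = 0.6611
Since ρ = 0.6611 < 1, system is stable.
Offered load a = λ/μ = cρ = 23.8/7.2 = 3.3056
P₀ = [ Σₙ₌₀^4 aⁿ/n! + a^5/(5!(1-ρ)) ]⁻¹
Σ = a^0/0! + a^1/1! + a^2/2! + a^3/3! + a^4/4! = 1.0000 + 3.3056 + 5.4633 + 6.0198 + 4.9747 = 20.7634
a^5/(5!(1-ρ)) = 394.6593/(120 × 0.33889) = 9.7047
P₀ = 1/(20.7634 + 9.7047) = 0.03282
Lq = P₀·a^5·ρ / (5!(1-ρ)²) = 0.0328212 × 394.6593 × 0.661111 / (120 × 0.114846) = 0.6214
Wq = Lq/λ = 0.6214/23.8 = 0.02611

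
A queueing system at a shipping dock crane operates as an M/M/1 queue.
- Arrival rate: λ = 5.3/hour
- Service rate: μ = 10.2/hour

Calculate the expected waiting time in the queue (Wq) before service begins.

First, compute utilization: ρ = λ/μ = 5.3/10.2 = 0.5196
For M/M/1: Wq = λ/(μ(μ-λ))
Wq = 5.3/(10.2 × (10.2-5.3))
Wq = 5.3/(10.2 × 4.90)
Wq = 0.1060 hours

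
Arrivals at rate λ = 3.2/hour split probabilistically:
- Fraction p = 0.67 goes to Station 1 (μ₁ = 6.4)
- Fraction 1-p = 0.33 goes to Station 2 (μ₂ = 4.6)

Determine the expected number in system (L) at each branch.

Effective rates: λ₁ = 3.2×0.67 = 2.144, λ₂ = 3.2×0.33 = 1.056
Station 1: ρ₁ = 2.144/6.4 = 0.3350, L₁ = ρ₁/(1-ρ₁) = 0.3350/(1-0.3350) = 0.5038
Station 2: ρ₂ = 1.056/4.6 = 0.2296, L₂ = ρ₂/(1-ρ₂) = 0.2296/(1-0.2296) = 0.2980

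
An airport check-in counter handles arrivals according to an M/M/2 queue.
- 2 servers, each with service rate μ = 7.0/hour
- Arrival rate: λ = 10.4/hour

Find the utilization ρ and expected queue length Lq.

Traffic intensity: ρ = λ/(cμ) = 10.4/(2×7.0) = 0.7429
Since ρ = 0.7429 < 1, system is stable.
Offered load a = λ/μ = cρ = 10.4/7.0 = 1.4857
P₀ = [ Σₙ₌₀^1 aⁿ/n! + a^2/(2!(1-ρ)) ]⁻¹
Σ = a^0/0! + a^1/1! = 1.0000 + 1.4857 = 2.4857
a^2/(2!(1-ρ)) = 2.20735/(2 × 0.257143) = 4.2921
P₀ = 1/(2.4857 + 4.2921) = 0.1475
Lq = P₀·a^2·ρ / (2!(1-ρ)²) = 0.14754 × 2.2073 × 0.74286 / (2 × 0.066122) = 1.8294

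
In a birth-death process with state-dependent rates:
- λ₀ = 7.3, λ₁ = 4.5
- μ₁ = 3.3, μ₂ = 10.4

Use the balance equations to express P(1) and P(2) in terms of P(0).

Balance equations:
State 0: λ₀P₀ = μ₁P₁ → P₁ = (λ₀/μ₁)P₀ = (7.3/3.3)P₀ = 2.2121P₀
State 1: P₂ = (λ₀λ₁)/(μ₁μ₂)P₀ = (7.3×4.5)/(3.3×10.4)P₀ = 0.9572P₀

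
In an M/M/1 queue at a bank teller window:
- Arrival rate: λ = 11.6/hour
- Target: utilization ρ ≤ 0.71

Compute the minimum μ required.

ρ = λ/μ, so μ = λ/ρ
μ ≥ 11.6/0.71 = 16.3380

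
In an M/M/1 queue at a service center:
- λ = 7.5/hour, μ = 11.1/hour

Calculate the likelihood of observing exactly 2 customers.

ρ = λ/μ = 7.5/11.1 = 0.6757
P(n) = (1-ρ)ρⁿ
P(2) = (1-0.6757) × 0.6757^2
P(2) = 0.3243 × 0.4566
P(2) = 0.1481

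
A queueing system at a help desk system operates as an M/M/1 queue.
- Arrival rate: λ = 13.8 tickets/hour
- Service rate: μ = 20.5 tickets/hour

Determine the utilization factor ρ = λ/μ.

Server utilization: ρ = λ/μ
ρ = 13.8/20.5 = 0.6732
The server is busy 67.32% of the time.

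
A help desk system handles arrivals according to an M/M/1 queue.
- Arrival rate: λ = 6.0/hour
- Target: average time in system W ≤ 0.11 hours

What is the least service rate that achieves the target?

For M/M/1: W = 1/(μ-λ)
Need W ≤ 0.11, so 1/(μ-λ) ≤ 0.11
μ - λ ≥ 1/0.11 = 9.0909
μ ≥ 6.0 + 9.0909 = 15.0909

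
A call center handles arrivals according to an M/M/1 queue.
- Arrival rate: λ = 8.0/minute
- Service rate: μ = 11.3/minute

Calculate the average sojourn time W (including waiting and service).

First, compute utilization: ρ = λ/μ = 8.0/11.3 = 0.7080
For M/M/1: W = 1/(μ-λ)
W = 1/(11.3-8.0) = 1/3.30
W = 0.3030 minutes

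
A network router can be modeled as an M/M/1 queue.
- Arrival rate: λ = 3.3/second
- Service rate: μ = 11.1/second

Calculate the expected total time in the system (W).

First, compute utilization: ρ = λ/μ = 3.3/11.1 = 0.2973
For M/M/1: W = 1/(μ-λ)
W = 1/(11.1-3.3) = 1/7.80
W = 0.1282 seconds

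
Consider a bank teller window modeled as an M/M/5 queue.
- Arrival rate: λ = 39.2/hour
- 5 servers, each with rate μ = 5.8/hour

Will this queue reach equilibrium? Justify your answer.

Stability requires ρ = λ/(cμ) < 1
ρ = 39.2/(5 × 5.8) = 39.2/29.00 = 1.3517
Since 1.3517 ≥ 1, the system is UNSTABLE.
Need c > λ/μ = 39.2/5.8 = 6.76.
Minimum servers needed: c = 7.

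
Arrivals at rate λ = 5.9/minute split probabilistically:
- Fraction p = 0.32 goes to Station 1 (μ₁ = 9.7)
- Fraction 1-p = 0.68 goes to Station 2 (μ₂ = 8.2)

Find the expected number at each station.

Effective rates: λ₁ = 5.9×0.32 = 1.888, λ₂ = 5.9×0.68 = 4.012
Station 1: ρ₁ = 1.888/9.7 = 0.19464, L₁ = ρ₁/(1-ρ₁) = 0.19464/(1-0.19464) = 0.2417
Station 2: ρ₂ = 4.012/8.2 = 0.48927, L₂ = ρ₂/(1-ρ₂) = 0.48927/(1-0.48927) = 0.9580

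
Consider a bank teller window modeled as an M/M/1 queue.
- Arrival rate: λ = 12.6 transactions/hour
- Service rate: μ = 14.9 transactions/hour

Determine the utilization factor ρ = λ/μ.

Server utilization: ρ = λ/μ
ρ = 12.6/14.9 = 0.8456
The server is busy 84.56% of the time.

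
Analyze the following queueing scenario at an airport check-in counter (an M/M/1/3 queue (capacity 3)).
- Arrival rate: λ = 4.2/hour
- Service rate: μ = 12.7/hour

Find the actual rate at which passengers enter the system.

ρ = λ/μ = 4.2/12.7 = 0.3307
P₀ = (1-ρ)/(1-ρ^(K+1)) = (1-0.3307)/(1-0.3307^4) = 0.6693/0.9880 = 0.6774
P_K = P₀×ρ^K = 0.6774 × 0.3307^3 = 0.6774 × 0.03617 = 0.02450
λ_eff = λ(1-P_K) = 4.2 × (1 - 0.02450) = 4.2 × 0.9755 = 4.0971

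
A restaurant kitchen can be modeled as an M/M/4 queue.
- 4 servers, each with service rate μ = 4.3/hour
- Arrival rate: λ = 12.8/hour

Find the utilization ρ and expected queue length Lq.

Traffic intensity: ρ = λ/(cμ) = 12.8/(4×4.3) = 0.7442
Since ρ = 0.7442 < 1, system is stable.
Offered load a = λ/μ = cρ = 12.8/4.3 = 2.9767
P₀ = [ Σₙ₌₀^3 aⁿ/n! + a^4/(4!(1-ρ)) ]⁻¹
Σ = a^0/0! + a^1/1! + a^2/2! + a^3/3! = 1.0000 + 2.9767 + 4.4305 + 4.3962 = 12.8034
a^4/(4!(1-ρ)) = 78.5174/(24 × 0.255814) = 12.7888
P₀ = 1/(12.8034 + 12.7888) = 0.03907
Lq = P₀·a^4·ρ / (4!(1-ρ)²) = 0.039074 × 78.5174 × 0.74419 / (24 × 0.065441) = 1.4537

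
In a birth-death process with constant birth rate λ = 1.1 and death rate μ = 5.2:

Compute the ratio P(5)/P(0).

For constant rates: P(n)/P(0) = (λ/μ)^n
P(5)/P(0) = (1.1/5.2)^5 = 0.21154^5 = 0.0004236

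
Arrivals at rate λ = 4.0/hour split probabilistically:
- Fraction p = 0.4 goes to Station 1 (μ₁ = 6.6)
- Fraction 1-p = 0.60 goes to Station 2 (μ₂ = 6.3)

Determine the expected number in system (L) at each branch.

Effective rates: λ₁ = 4.0×0.4 = 1.6, λ₂ = 4.0×0.60 = 2.4
Station 1: ρ₁ = 1.6/6.6 = 0.2424, L₁ = ρ₁/(1-ρ₁) = 0.2424/(1-0.2424) = 0.3200
Station 2: ρ₂ = 2.4/6.3 = 0.38095, L₂ = ρ₂/(1-ρ₂) = 0.38095/(1-0.38095) = 0.6154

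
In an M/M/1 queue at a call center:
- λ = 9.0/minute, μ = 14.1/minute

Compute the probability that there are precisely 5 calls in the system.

ρ = λ/μ = 9.0/14.1 = 0.6383
P(n) = (1-ρ)ρⁿ
P(5) = (1-0.6383) × 0.6383^5
P(5) = 0.361700 × 0.105956
P(5) = 0.03832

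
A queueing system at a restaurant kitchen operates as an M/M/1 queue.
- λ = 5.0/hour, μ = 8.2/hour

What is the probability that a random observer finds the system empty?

ρ = λ/μ = 5.0/8.2 = 0.6098
P(0) = 1 - ρ = 1 - 0.6098 = 0.3902
The server is idle 39.02% of the time.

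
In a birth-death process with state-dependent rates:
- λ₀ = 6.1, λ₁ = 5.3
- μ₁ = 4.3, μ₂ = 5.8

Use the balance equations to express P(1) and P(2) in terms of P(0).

Balance equations:
State 0: λ₀P₀ = μ₁P₁ → P₁ = (λ₀/μ₁)P₀ = (6.1/4.3)P₀ = 1.4186P₀
State 1: P₂ = (λ₀λ₁)/(μ₁μ₂)P₀ = (6.1×5.3)/(4.3×5.8)P₀ = 1.2963P₀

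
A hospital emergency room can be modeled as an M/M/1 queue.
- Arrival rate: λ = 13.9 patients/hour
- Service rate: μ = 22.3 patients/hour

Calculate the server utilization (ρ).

Server utilization: ρ = λ/μ
ρ = 13.9/22.3 = 0.6233
The server is busy 62.33% of the time.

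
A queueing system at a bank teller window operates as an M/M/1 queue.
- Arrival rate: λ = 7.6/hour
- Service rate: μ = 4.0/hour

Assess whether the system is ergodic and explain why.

Stability requires ρ = λ/(cμ) < 1
ρ = 7.6/(1 × 4.0) = 7.6/4.00 = 1.9000
Since 1.9000 ≥ 1, the system is UNSTABLE.
Queue grows without bound. Need μ > λ = 7.6.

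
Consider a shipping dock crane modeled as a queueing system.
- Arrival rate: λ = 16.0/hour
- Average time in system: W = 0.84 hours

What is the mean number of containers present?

Little's Law: L = λW
L = 16.0 × 0.84 = 13.4400 containers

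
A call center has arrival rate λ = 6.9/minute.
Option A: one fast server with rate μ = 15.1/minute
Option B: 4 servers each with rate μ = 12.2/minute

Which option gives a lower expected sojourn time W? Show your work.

Option A: single server μ = 15.1 (M/M/1)
  ρ_A = 6.9/15.1 = 0.4570
  W_A = 1/(μ-λ) = 1/(15.1-6.9) = 1/8.20 = 0.1220

Option B: 4 servers μ = 12.2 (M/M/4)
  ρ_B = λ/(cμ) = 6.9/(4×12.2) = 0.1414
  Offered load a = λ/μ = cρ = 6.9/12.2 = 0.5656
  P₀ = [ Σₙ₌₀^3 aⁿ/n! + a^4/(4!(1-ρ)) ]⁻¹
  Σ = a^0/0! + a^1/1! + a^2/2! + a^3/3! = 1.0000 + 0.56557 + 0.15994 + 0.030152 = 1.7557
  a^4/(4!(1-ρ)) = 0.10232/(24 × 0.85861) = 0.004965
  P₀ = 1/(1.7557 + 0.004965) = 0.5680
  Lq = P₀·a^4·ρ / (4!(1-ρ)²) = 0.5680 × 0.1023 × 0.1414 / (24 × 0.7372) = 0.0004644
  Wq_B = Lq/λ = 0.00046443/6.9 = 0.000067309
  W_B = Wq_B + 1/μ = 0.000067309 + 0.081967 = 0.08203

Since W_B = 0.08203 < W_A = 0.1220, Option B (multiple servers) has the shorter time in system.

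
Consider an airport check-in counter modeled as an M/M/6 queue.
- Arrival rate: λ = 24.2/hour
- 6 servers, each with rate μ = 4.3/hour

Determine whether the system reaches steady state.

Stability requires ρ = λ/(cμ) < 1
ρ = 24.2/(6 × 4.3) = 24.2/25.80 = 0.9380
Since 0.9380 < 1, the system is STABLE.
The servers are busy 93.80% of the time.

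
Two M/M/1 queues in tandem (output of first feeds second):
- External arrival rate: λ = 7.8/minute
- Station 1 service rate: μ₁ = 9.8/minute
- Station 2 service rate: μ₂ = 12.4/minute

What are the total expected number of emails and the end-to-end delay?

By Jackson's theorem, each station behaves as independent M/M/1.
Station 1: ρ₁ = 7.8/9.8 = 0.7959, L₁ = ρ₁/(1-ρ₁) = λ/(μ₁-λ) = 7.8/2.00 = 3.9000
Station 2: ρ₂ = 7.8/12.4 = 0.6290, L₂ = ρ₂/(1-ρ₂) = λ/(μ₂-λ) = 7.8/4.60 = 1.6957
Total: L = L₁ + L₂ = 3.9000 + 1.6957 = 5.5957
W = L/λ = 5.5957/7.8 = 0.7174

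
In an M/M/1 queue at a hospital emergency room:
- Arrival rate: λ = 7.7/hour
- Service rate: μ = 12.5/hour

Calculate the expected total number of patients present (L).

ρ = λ/μ = 7.7/12.5 = 0.6160
For M/M/1: L = λ/(μ-λ)
L = 7.7/(12.5-7.7) = 7.7/4.80
L = 1.6042 patients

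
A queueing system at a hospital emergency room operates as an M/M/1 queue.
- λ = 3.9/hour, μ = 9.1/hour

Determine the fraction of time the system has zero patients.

ρ = λ/μ = 3.9/9.1 = 0.4286
P(0) = 1 - ρ = 1 - 0.4286 = 0.5714
The server is idle 57.14% of the time.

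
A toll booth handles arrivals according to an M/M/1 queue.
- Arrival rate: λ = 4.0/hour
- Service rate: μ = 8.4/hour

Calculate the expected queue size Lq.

ρ = λ/μ = 4.0/8.4 = 0.4762
For M/M/1: Lq = λ²/(μ(μ-λ))
Lq = 16.00/(8.4 × 4.40)
Lq = 0.4329 vehicles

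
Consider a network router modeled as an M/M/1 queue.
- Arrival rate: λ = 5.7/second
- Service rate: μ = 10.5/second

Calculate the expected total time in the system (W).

First, compute utilization: ρ = λ/μ = 5.7/10.5 = 0.5429
For M/M/1: W = 1/(μ-λ)
W = 1/(10.5-5.7) = 1/4.80
W = 0.2083 seconds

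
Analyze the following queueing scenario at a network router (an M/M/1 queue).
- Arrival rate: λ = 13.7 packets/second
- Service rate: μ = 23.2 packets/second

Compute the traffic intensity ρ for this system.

Server utilization: ρ = λ/μ
ρ = 13.7/23.2 = 0.5905
The server is busy 59.05% of the time.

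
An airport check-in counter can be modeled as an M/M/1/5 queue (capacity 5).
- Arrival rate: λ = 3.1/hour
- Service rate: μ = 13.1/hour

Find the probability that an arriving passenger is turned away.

ρ = λ/μ = 3.1/13.1 = 0.23664
P₀ = (1-ρ)/(1-ρ^(K+1)) = (1-0.23664)/(1-0.23664^6) = 0.76336/0.99982 = 0.7635
P_K = P₀×ρ^K = 0.7635 × 0.23664^5 = 0.7635 × 0.0007421 = 0.0005666
Blocking probability = 0.05666%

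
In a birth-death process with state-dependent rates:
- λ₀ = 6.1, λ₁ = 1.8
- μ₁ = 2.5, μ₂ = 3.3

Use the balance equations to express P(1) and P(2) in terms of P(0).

Balance equations:
State 0: λ₀P₀ = μ₁P₁ → P₁ = (λ₀/μ₁)P₀ = (6.1/2.5)P₀ = 2.4400P₀
State 1: P₂ = (λ₀λ₁)/(μ₁μ₂)P₀ = (6.1×1.8)/(2.5×3.3)P₀ = 1.3309P₀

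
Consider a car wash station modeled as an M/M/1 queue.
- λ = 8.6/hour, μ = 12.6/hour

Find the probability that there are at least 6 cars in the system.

ρ = λ/μ = 8.6/12.6 = 0.6825
P(N ≥ n) = ρⁿ
P(N ≥ 6) = 0.6825^6
P(N ≥ 6) = 0.1011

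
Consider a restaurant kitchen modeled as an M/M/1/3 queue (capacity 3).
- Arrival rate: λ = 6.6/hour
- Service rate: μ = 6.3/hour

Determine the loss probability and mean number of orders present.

ρ = λ/μ = 6.6/6.3 = 1.0476
P₀ = (1-ρ)/(1-ρ^(K+1)) = (1-1.0476)/(1-1.0476^4) = -0.047600/-0.20443 = 0.2328
P_K = P₀×ρ^K = 0.2328 × 1.0476^3 = 0.2328 × 1.1497 = 0.2677
Blocking probability P_3 = 0.2677 (26.77%)
L = ρ[1 - (K+1)ρ^K + Kρ^(K+1)] / [(1-ρ)(1-ρ^(K+1))]
L = 1.0476 × (1 - 4×1.149705 + 3×1.204431) / ((1 - 1.0476) × (1 - 1.204431)) = 1.5581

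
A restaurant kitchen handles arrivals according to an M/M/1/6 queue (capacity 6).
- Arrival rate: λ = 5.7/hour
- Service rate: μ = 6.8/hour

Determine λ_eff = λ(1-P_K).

ρ = λ/μ = 5.7/6.8 = 0.838235
P₀ = (1-ρ)/(1-ρ^(K+1)) = (1-0.838235)/(1-0.838235^7) = 0.1618/0.7092 = 0.2281
P_K = P₀×ρ^K = 0.22809 × 0.838235^6 = 0.22809 × 0.34689 = 0.07912
λ_eff = λ(1-P_K) = 5.7 × (1 - 0.07912) = 5.7 × 0.92088 = 5.2490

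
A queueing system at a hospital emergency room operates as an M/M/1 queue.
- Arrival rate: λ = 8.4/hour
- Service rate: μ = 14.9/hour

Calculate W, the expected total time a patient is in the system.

First, compute utilization: ρ = λ/μ = 8.4/14.9 = 0.5638
For M/M/1: W = 1/(μ-λ)
W = 1/(14.9-8.4) = 1/6.50
W = 0.1538 hours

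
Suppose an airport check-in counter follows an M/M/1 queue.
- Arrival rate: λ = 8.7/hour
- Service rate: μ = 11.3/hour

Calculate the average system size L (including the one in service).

ρ = λ/μ = 8.7/11.3 = 0.7699
For M/M/1: L = λ/(μ-λ)
L = 8.7/(11.3-8.7) = 8.7/2.60
L = 3.3462 passengers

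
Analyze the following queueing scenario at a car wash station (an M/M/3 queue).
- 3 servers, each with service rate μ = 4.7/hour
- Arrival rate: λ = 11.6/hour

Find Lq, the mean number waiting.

Traffic intensity: ρ = λ/(cμ) = 11.6/(3×4.7) = 0.8227
Since ρ = 0.8227 < 1, system is stable.
Offered load a = λ/μ = cρ = 11.6/4.7 = 2.4681
P₀ = [ Σₙ₌₀^2 aⁿ/n! + a^3/(3!(1-ρ)) ]⁻¹
Σ = a^0/0! + a^1/1! + a^2/2! = 1.0000 + 2.4681 + 3.0457 = 6.5138
a^3/(3!(1-ρ)) = 15.034202/(6 × 0.17730496) = 14.1322
P₀ = 1/(6.5138 + 14.1322) = 0.04844
Lq = P₀·a^3·ρ / (3!(1-ρ)²) = 0.04844 × 15.0342 × 0.8227 / (6 × 0.03144) = 3.1761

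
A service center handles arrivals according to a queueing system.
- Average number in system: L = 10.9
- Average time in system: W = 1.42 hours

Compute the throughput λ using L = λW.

Little's Law: L = λW, so λ = L/W
λ = 10.9/1.42 = 7.6761 customers/hour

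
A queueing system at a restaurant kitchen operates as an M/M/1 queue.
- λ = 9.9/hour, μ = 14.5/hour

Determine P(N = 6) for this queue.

ρ = λ/μ = 9.9/14.5 = 0.6828
P(n) = (1-ρ)ρⁿ
P(6) = (1-0.6828) × 0.6828^6
P(6) = 0.317200 × 0.101335
P(6) = 0.03214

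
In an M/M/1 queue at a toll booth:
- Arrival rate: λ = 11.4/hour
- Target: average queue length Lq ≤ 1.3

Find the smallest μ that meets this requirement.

For M/M/1: Lq = λ²/(μ(μ-λ))
Need Lq ≤ 1.3, i.e. μ(μ-λ) ≥ λ²/1.3
μ² - 11.4μ - 129.96/1.3 ≥ 0  →  μ² - 11.4μ - 99.96923 ≥ 0
Quadratic formula (positive root): μ = [λ + √(λ² + 4×99.96923)]/2
Discriminant: 129.96 + 4×99.96923 = 529.8369, √529.8369 = 23.0182
μ ≥ (11.4 + 23.0182)/2 = 17.2091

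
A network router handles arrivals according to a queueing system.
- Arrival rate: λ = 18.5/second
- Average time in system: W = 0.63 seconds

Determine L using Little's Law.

Little's Law: L = λW
L = 18.5 × 0.63 = 11.6550 packets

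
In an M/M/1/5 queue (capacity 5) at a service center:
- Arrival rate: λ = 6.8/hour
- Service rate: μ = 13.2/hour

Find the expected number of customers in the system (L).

ρ = λ/μ = 6.8/13.2 = 0.51515
P₀ = (1-ρ)/(1-ρ^(K+1)) = (1-0.51515)/(1-0.51515^6) = 0.4849/0.9813 = 0.4941
P_K = P₀×ρ^K = 0.4941 × 0.51515^5 = 0.4941 × 0.03628 = 0.01793
L = ρ[1 - (K+1)ρ^K + Kρ^(K+1)] / [(1-ρ)(1-ρ^(K+1))]
L = 0.51515 × (1 - 6×0.03628 + 5×0.01869) / ((1 - 0.51515) × (1 - 0.01869)) = 0.9482 customers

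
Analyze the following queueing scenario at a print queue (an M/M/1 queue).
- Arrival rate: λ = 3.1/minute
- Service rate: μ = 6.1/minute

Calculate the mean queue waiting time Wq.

First, compute utilization: ρ = λ/μ = 3.1/6.1 = 0.5082
For M/M/1: Wq = λ/(μ(μ-λ))
Wq = 3.1/(6.1 × (6.1-3.1))
Wq = 3.1/(6.1 × 3.00)
Wq = 0.1694 minutes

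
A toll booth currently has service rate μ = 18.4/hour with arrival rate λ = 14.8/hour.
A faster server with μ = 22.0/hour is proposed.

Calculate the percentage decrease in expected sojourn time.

System 1: ρ₁ = 14.8/18.4 = 0.8043, W₁ = 1/(18.4-14.8) = 0.2778
System 2: ρ₂ = 14.8/22.0 = 0.6727, W₂ = 1/(22.0-14.8) = 0.1389
Improvement: (W₁-W₂)/W₁ = (0.2778-0.1389)/0.2778 = 50.00%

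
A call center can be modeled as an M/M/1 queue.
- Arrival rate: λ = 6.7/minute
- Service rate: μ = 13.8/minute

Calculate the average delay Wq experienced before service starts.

First, compute utilization: ρ = λ/μ = 6.7/13.8 = 0.4855
For M/M/1: Wq = λ/(μ(μ-λ))
Wq = 6.7/(13.8 × (13.8-6.7))
Wq = 6.7/(13.8 × 7.10)
Wq = 0.06838 minutes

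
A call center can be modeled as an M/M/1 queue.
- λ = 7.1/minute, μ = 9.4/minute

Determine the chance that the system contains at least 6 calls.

ρ = λ/μ = 7.1/9.4 = 0.7553
P(N ≥ n) = ρⁿ
P(N ≥ 6) = 0.7553^6
P(N ≥ 6) = 0.1857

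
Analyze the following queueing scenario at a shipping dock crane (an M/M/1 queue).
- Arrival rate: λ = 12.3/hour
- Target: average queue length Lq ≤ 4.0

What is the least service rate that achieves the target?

For M/M/1: Lq = λ²/(μ(μ-λ))
Need Lq ≤ 4.0, i.e. μ(μ-λ) ≥ λ²/4.0
μ² - 12.3μ - 151.29/4.0 ≥ 0  →  μ² - 12.3μ - 37.8225 ≥ 0
Quadratic formula (positive root): μ = [λ + √(λ² + 4×37.8225)]/2
Discriminant: 151.29 + 4×37.8225 = 302.5800, √302.5800 = 17.3948
μ ≥ (12.3 + 17.3948)/2 = 14.8474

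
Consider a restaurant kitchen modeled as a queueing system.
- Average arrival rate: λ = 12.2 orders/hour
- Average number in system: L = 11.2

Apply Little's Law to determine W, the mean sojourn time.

Little's Law: L = λW, so W = L/λ
W = 11.2/12.2 = 0.9180 hours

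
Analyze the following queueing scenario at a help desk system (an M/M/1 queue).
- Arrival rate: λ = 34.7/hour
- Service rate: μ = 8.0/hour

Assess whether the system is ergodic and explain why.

Stability requires ρ = λ/(cμ) < 1
ρ = 34.7/(1 × 8.0) = 34.7/8.00 = 4.3375
Since 4.3375 ≥ 1, the system is UNSTABLE.
Queue grows without bound. Need μ > λ = 34.7.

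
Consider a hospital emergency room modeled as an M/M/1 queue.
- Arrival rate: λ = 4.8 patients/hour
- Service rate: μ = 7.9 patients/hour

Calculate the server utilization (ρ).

Server utilization: ρ = λ/μ
ρ = 4.8/7.9 = 0.6076
The server is busy 60.76% of the time.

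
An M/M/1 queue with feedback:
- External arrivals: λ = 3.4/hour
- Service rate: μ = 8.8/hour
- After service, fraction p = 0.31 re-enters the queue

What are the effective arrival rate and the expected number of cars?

Effective arrival rate: λ_eff = λ/(1-p) = 3.4/(1-0.31) = 3.4/0.69 = 4.92754
ρ = λ_eff/μ = 4.92754/8.8 = 0.55995
L = ρ/(1-ρ) = 0.55995/(1-0.55995) = 1.2725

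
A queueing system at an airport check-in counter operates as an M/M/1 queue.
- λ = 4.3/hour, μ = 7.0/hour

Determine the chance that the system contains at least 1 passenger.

ρ = λ/μ = 4.3/7.0 = 0.6143
P(N ≥ n) = ρⁿ
P(N ≥ 1) = 0.6143^1
P(N ≥ 1) = 0.6143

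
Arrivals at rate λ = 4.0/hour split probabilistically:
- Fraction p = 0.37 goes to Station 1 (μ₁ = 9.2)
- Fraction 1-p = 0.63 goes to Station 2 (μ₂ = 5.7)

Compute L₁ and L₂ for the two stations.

Effective rates: λ₁ = 4.0×0.37 = 1.48, λ₂ = 4.0×0.63 = 2.52
Station 1: ρ₁ = 1.48/9.2 = 0.16087, L₁ = ρ₁/(1-ρ₁) = 0.16087/(1-0.16087) = 0.1917
Station 2: ρ₂ = 2.52/5.7 = 0.44211, L₂ = ρ₂/(1-ρ₂) = 0.44211/(1-0.44211) = 0.7925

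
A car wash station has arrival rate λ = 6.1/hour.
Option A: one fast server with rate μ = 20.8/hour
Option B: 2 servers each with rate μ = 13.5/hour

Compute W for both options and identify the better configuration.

Option A: single server μ = 20.8 (M/M/1)
  ρ_A = 6.1/20.8 = 0.2933
  W_A = 1/(μ-λ) = 1/(20.8-6.1) = 1/14.70 = 0.06803

Option B: 2 servers μ = 13.5 (M/M/2)
  ρ_B = λ/(cμ) = 6.1/(2×13.5) = 0.2259
  Offered load a = λ/μ = cρ = 6.1/13.5 = 0.4519
  P₀ = [ Σₙ₌₀^1 aⁿ/n! + a^2/(2!(1-ρ)) ]⁻¹
  Σ = a^0/0! + a^1/1! = 1.0000 + 0.4519 = 1.4519
  a^2/(2!(1-ρ)) = 0.2042/(2 × 0.7741) = 0.1319
  P₀ = 1/(1.4519 + 0.1319) = 0.6314
  Lq = P₀·a^2·ρ / (2!(1-ρ)²) = 0.6314 × 0.2042 × 0.2259 / (2 × 0.5992) = 0.02430
  Wq_B = Lq/λ = 0.024304/6.1 = 0.0039843
  W_B = Wq_B + 1/μ = 0.0039843 + 0.074074 = 0.07806

Since W_A = 0.06803 < W_B = 0.07806, Option A (single fast server) has the shorter time in system.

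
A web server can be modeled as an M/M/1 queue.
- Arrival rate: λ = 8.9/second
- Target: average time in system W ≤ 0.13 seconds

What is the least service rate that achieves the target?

For M/M/1: W = 1/(μ-λ)
Need W ≤ 0.13, so 1/(μ-λ) ≤ 0.13
μ - λ ≥ 1/0.13 = 7.6923
μ ≥ 8.9 + 7.6923 = 16.5923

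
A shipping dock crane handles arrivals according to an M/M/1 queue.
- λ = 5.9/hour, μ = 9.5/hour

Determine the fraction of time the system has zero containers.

ρ = λ/μ = 5.9/9.5 = 0.6211
P(0) = 1 - ρ = 1 - 0.6211 = 0.3789
The server is idle 37.89% of the time.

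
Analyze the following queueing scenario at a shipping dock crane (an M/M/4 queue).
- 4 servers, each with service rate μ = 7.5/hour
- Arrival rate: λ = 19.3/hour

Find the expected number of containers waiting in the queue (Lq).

Traffic intensity: ρ = λ/(cμ) = 19.3/(4×7.5) = 0.6433
Since ρ = 0.6433 < 1, system is stable.
Offered load a = λ/μ = cρ = 19.3/7.5 = 2.5733
P₀ = [ Σₙ₌₀^3 aⁿ/n! + a^4/(4!(1-ρ)) ]⁻¹
Σ = a^0/0! + a^1/1! + a^2/2! + a^3/3! = 1.00000 + 2.57333 + 3.31102 + 2.84012 = 9.7245
a^4/(4!(1-ρ)) = 43.8515/(24 × 0.35667) = 5.1228
P₀ = 1/(9.7245 + 5.1228) = 0.06735
Lq = P₀·a^4·ρ / (4!(1-ρ)²) = 0.06735 × 43.8515 × 0.6433 / (24 × 0.1272) = 0.6224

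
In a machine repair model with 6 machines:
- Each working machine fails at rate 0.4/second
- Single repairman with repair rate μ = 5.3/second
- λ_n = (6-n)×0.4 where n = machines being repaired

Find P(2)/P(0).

P(2)/P(0) = ∏_{i=0}^{2-1} λ_i/μ_{i+1}
= (6-0)×0.4/5.3 × (6-1)×0.4/5.3
= 0.1709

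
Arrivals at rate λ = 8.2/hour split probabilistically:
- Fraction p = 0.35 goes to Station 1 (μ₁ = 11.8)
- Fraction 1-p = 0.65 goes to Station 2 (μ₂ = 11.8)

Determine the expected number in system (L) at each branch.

Effective rates: λ₁ = 8.2×0.35 = 2.87, λ₂ = 8.2×0.65 = 5.33
Station 1: ρ₁ = 2.87/11.8 = 0.2432, L₁ = ρ₁/(1-ρ₁) = 0.2432/(1-0.2432) = 0.3214
Station 2: ρ₂ = 5.33/11.8 = 0.4517, L₂ = ρ₂/(1-ρ₂) = 0.4517/(1-0.4517) = 0.8238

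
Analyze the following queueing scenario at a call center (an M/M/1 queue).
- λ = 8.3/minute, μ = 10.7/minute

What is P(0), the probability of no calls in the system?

ρ = λ/μ = 8.3/10.7 = 0.7757
P(0) = 1 - ρ = 1 - 0.7757 = 0.2243
The server is idle 22.43% of the time.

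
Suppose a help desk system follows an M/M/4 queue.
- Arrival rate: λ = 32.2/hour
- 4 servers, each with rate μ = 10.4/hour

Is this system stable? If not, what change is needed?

Stability requires ρ = λ/(cμ) < 1
ρ = 32.2/(4 × 10.4) = 32.2/41.60 = 0.7740
Since 0.7740 < 1, the system is STABLE.
The servers are busy 77.40% of the time.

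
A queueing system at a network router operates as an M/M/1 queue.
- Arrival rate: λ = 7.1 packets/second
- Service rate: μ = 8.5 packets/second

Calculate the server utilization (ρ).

Server utilization: ρ = λ/μ
ρ = 7.1/8.5 = 0.8353
The server is busy 83.53% of the time.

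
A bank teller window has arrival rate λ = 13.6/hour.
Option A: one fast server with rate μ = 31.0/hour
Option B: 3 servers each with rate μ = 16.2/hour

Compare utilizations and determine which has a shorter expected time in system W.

Option A: single server μ = 31.0 (M/M/1)
  ρ_A = 13.6/31.0 = 0.4387
  W_A = 1/(μ-λ) = 1/(31.0-13.6) = 1/17.40 = 0.05747

Option B: 3 servers μ = 16.2 (M/M/3)
  ρ_B = λ/(cμ) = 13.6/(3×16.2) = 0.2798
  Offered load a = λ/μ = cρ = 13.6/16.2 = 0.8395
  P₀ = [ Σₙ₌₀^2 aⁿ/n! + a^3/(3!(1-ρ)) ]⁻¹
  Σ = a^0/0! + a^1/1! + a^2/2! = 1.0000 + 0.8395 + 0.3524 = 2.1919
  a^3/(3!(1-ρ)) = 0.5917/(6 × 0.7202) = 0.1369
  P₀ = 1/(2.1919 + 0.1369) = 0.4294
  Lq = P₀·a^3·ρ / (3!(1-ρ)²) = 0.4294 × 0.5917 × 0.2798 / (6 × 0.5186) = 0.02285
  Wq_B = Lq/λ = 0.02285/13.6 = 0.001680
  W_B = Wq_B + 1/μ = 0.001680 + 0.06173 = 0.06341

Since W_A = 0.05747 < W_B = 0.06341, Option A (single fast server) has the shorter time in system.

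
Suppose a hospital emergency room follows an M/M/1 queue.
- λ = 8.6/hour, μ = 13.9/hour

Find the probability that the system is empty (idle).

ρ = λ/μ = 8.6/13.9 = 0.6187
P(0) = 1 - ρ = 1 - 0.6187 = 0.3813
The server is idle 38.13% of the time.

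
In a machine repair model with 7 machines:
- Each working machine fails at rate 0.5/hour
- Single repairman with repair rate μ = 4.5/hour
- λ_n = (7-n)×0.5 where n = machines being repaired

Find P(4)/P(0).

P(4)/P(0) = ∏_{i=0}^{4-1} λ_i/μ_{i+1}
= (7-0)×0.5/4.5 × (7-1)×0.5/4.5 × (7-2)×0.5/4.5 × (7-3)×0.5/4.5
= 0.1280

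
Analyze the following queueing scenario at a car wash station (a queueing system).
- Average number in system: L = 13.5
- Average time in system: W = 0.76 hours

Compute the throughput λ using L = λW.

Little's Law: L = λW, so λ = L/W
λ = 13.5/0.76 = 17.7632 cars/hour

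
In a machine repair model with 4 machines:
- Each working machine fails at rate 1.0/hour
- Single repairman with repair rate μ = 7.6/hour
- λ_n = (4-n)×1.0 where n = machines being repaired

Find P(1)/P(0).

P(1)/P(0) = ∏_{i=0}^{1-1} λ_i/μ_{i+1}
= (4-0)×1.0/7.6
= 0.5263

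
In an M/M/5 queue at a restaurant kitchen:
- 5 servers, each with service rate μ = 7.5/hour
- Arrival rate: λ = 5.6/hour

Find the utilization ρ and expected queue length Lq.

Traffic intensity: ρ = λ/(cμ) = 5.6/(5×7.5) = 0.1493
Since ρ = 0.1493 < 1, system is stable.
Offered load a = λ/μ = cρ = 5.6/7.5 = 0.7467
P₀ = [ Σₙ₌₀^4 aⁿ/n! + a^5/(5!(1-ρ)) ]⁻¹
Σ = a^0/0! + a^1/1! + a^2/2! + a^3/3! + a^4/4! = 1.0000 + 0.7467 + 0.2788 + 0.06938 + 0.01295 = 2.1078
a^5/(5!(1-ρ)) = 0.232078/(120 × 0.850667) = 0.002273
P₀ = 1/(2.1078 + 0.002273) = 0.4739
Lq = P₀·a^5·ρ / (5!(1-ρ)²) = 0.4739 × 0.2321 × 0.1493 / (120 × 0.7236) = 0.0001891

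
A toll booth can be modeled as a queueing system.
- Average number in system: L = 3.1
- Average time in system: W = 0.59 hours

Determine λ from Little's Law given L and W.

Little's Law: L = λW, so λ = L/W
λ = 3.1/0.59 = 5.2542 vehicles/hour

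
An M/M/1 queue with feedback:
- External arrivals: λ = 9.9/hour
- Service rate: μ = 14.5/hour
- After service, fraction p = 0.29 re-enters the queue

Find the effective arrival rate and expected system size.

Effective arrival rate: λ_eff = λ/(1-p) = 9.9/(1-0.29) = 9.9/0.71 = 13.943662
ρ = λ_eff/μ = 13.943662/14.5 = 0.9616319
L = ρ/(1-ρ) = 0.9616319/(1-0.9616319) = 25.0633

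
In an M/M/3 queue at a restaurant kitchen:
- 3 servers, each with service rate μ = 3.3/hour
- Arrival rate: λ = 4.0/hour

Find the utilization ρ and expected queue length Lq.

Traffic intensity: ρ = λ/(cμ) = 4.0/(3×3.3) = 0.4040
Since ρ = 0.4040 < 1, system is stable.
Offered load a = λ/μ = cρ = 4.0/3.3 = 1.2121
P₀ = [ Σₙ₌₀^2 aⁿ/n! + a^3/(3!(1-ρ)) ]⁻¹
Σ = a^0/0! + a^1/1! + a^2/2! = 1.0000 + 1.2121 + 0.7346 = 2.9467
a^3/(3!(1-ρ)) = 1.7809/(6 × 0.5960) = 0.4980
P₀ = 1/(2.9467 + 0.4980) = 0.2903
Lq = P₀·a^3·ρ / (3!(1-ρ)²) = 0.29029 × 1.7809 × 0.40404 / (6 × 0.35517) = 0.09802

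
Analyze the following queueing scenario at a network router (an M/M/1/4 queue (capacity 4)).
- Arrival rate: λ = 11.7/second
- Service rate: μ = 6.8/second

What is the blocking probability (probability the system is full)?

ρ = λ/μ = 11.7/6.8 = 1.72059
P₀ = (1-ρ)/(1-ρ^(K+1)) = (1-1.72059)/(1-1.72059^5) = -0.7206/-14.0795 = 0.05118
P_K = P₀×ρ^K = 0.05118 × 1.72059^4 = 0.05118 × 8.7641 = 0.4485
Blocking probability = 44.85%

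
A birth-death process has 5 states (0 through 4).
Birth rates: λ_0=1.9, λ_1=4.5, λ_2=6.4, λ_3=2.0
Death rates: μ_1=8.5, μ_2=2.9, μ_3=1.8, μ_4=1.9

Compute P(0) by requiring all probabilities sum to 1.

Ratios P(n)/P(0) = (λ₀···λₙ₋₁)/(μ₁···μₙ):
P(1)/P(0) = (1.9)/(8.5) = 0.223529
P(2)/P(0) = (1.9×4.5)/(8.5×2.9) = 0.346856
P(3)/P(0) = (1.9×4.5×6.4)/(8.5×2.9×1.8) = 1.23327
P(4)/P(0) = (1.9×4.5×6.4×2.0)/(8.5×2.9×1.8×1.9) = 1.29817

Normalization: ∑ P(n) = 1
P(0) × (1.00000 + 0.223529 + 0.346856 + 1.23327 + 1.29817) = 1
P(0) × 4.1018 = 1
P(0) = 1/4.1018 = 0.2438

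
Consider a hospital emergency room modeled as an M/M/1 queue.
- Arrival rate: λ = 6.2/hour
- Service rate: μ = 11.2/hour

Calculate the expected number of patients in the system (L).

ρ = λ/μ = 6.2/11.2 = 0.5536
For M/M/1: L = λ/(μ-λ)
L = 6.2/(11.2-6.2) = 6.2/5.00
L = 1.2400 patients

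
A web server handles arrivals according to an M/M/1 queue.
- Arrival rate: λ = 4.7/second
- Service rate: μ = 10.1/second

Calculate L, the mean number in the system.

ρ = λ/μ = 4.7/10.1 = 0.4653
For M/M/1: L = λ/(μ-λ)
L = 4.7/(10.1-4.7) = 4.7/5.40
L = 0.8704 requests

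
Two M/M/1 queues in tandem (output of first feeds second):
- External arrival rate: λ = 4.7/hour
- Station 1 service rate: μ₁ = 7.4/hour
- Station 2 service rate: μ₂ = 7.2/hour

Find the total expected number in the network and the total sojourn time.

By Jackson's theorem, each station behaves as independent M/M/1.
Station 1: ρ₁ = 4.7/7.4 = 0.6351, L₁ = ρ₁/(1-ρ₁) = λ/(μ₁-λ) = 4.7/2.70 = 1.7407
Station 2: ρ₂ = 4.7/7.2 = 0.6528, L₂ = ρ₂/(1-ρ₂) = λ/(μ₂-λ) = 4.7/2.50 = 1.8800
Total: L = L₁ + L₂ = 1.7407 + 1.8800 = 3.6207
W = L/λ = 3.6207/4.7 = 0.7704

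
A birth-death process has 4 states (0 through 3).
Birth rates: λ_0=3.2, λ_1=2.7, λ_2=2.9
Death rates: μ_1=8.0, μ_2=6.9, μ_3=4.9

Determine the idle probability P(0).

Ratios P(n)/P(0) = (λ₀···λₙ₋₁)/(μ₁···μₙ):
P(1)/P(0) = (3.2)/(8.0) = 0.40000
P(2)/P(0) = (3.2×2.7)/(8.0×6.9) = 0.15652
P(3)/P(0) = (3.2×2.7×2.9)/(8.0×6.9×4.9) = 0.092635

Normalization: ∑ P(n) = 1
P(0) × (1.0000 + 0.40000 + 0.15652 + 0.092635) = 1
P(0) × 1.6492 = 1
P(0) = 1/1.6492 = 0.6064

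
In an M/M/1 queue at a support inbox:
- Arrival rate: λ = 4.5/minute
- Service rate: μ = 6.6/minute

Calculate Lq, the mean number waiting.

ρ = λ/μ = 4.5/6.6 = 0.6818
For M/M/1: Lq = λ²/(μ(μ-λ))
Lq = 20.25/(6.6 × 2.10)
Lq = 1.4610 emails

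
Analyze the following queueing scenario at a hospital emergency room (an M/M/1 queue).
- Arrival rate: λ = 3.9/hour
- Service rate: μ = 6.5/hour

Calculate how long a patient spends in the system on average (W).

First, compute utilization: ρ = λ/μ = 3.9/6.5 = 0.6000
For M/M/1: W = 1/(μ-λ)
W = 1/(6.5-3.9) = 1/2.60
W = 0.3846 hours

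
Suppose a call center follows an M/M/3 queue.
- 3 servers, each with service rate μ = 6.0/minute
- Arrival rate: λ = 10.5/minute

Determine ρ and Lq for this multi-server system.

Traffic intensity: ρ = λ/(cμ) = 10.5/(3×6.0) = 0.5833
Since ρ = 0.5833 < 1, system is stable.
Offered load a = λ/μ = cρ = 10.5/6.0 = 1.7500
P₀ = [ Σₙ₌₀^2 aⁿ/n! + a^3/(3!(1-ρ)) ]⁻¹
Σ = a^0/0! + a^1/1! + a^2/2! = 1.0000 + 1.7500 + 1.5312 = 4.2812
a^3/(3!(1-ρ)) = 5.3594/(6 × 0.41667) = 2.1437
P₀ = 1/(4.2812 + 2.1437) = 0.1556
Lq = P₀·a^3·ρ / (3!(1-ρ)²) = 0.15564 × 5.3594 × 0.58333 / (6 × 0.17361) = 0.4671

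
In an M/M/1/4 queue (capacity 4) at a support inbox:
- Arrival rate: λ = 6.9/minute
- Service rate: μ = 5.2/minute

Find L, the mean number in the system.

ρ = λ/μ = 6.9/5.2 = 1.3269
P₀ = (1-ρ)/(1-ρ^(K+1)) = (1-1.3269)/(1-1.3269^5) = -0.3269/-3.1133 = 0.1050
P_K = P₀×ρ^K = 0.1050 × 1.3269^4 = 0.1050 × 3.0999 = 0.3255
L = ρ[1 - (K+1)ρ^K + Kρ^(K+1)] / [(1-ρ)(1-ρ^(K+1))]
L = 1.3269 × (1 - 5×3.09994 + 4×4.11331) / ((1 - 1.3269) × (1 - 4.11331)) = 2.5470 emails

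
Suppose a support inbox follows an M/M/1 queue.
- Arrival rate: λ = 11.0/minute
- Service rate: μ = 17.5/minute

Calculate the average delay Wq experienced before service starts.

First, compute utilization: ρ = λ/μ = 11.0/17.5 = 0.6286
For M/M/1: Wq = λ/(μ(μ-λ))
Wq = 11.0/(17.5 × (17.5-11.0))
Wq = 11.0/(17.5 × 6.50)
Wq = 0.09670 minutes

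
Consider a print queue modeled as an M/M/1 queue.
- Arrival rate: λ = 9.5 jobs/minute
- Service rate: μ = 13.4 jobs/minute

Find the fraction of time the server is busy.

Server utilization: ρ = λ/μ
ρ = 9.5/13.4 = 0.7090
The server is busy 70.90% of the time.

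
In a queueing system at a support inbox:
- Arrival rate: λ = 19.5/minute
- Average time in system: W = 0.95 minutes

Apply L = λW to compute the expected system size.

Little's Law: L = λW
L = 19.5 × 0.95 = 18.5250 emails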